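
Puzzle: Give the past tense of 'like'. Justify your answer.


Apply rule: Add -d (word ends in -e). 'like' becomes 'liked'.

liked


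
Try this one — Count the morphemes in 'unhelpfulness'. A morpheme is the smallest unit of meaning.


Decomposition: un- (prefix) + help (root) + -ful (suffix) + -ness (suffix) = 4 morpheme(s)

4 morphemes


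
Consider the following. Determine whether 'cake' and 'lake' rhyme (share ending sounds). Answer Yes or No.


Rime (stressed vowel + following sounds) of 'cake': -ake = /eɪk/
Rime of 'lake': -ake = /eɪk/
/eɪk/ and /eɪk/ are the same ending sound, so the words rhyme.

Yes


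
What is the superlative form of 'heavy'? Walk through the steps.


Apply superlative formation (consonant + y: change y to i, add -est): 'heavy' -> 'heaviest'.

heaviest


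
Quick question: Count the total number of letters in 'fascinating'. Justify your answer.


Spell out 'fascinating' and number each letter: f(1), a(2), s(3), c(4), i(5), n(6), a(7), t(8), i(9), n(10), g(11). Total: 11 letters.

11


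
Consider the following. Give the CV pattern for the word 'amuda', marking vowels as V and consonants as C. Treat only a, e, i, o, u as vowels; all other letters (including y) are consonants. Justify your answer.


Letter mapping: a = V, m = C, u = V, d = C, a = V.

VCVCV


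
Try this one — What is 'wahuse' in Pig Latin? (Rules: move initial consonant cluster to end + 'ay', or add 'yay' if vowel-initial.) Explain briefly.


'wahuse': move consonant cluster 'w' to end and add 'ay': 'ahuseway'.

ahuseway


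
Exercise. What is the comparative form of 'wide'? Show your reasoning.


Apply comparative formation (ends in e: add -r): 'wide' -> 'wider'.

wider


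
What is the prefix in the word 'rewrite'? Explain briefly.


The word 'rewrite' = 're' (prefix) + 'write' (root). The prefix is 're'.

re


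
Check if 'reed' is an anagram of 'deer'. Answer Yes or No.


Sorted letters of 'reed': 'deer'
Sorted letters of 'deer': 'deer'
They match.

Yes


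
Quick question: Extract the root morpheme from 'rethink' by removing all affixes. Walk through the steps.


Remove prefix 're' from 'rethink' to get root 'think'.

think


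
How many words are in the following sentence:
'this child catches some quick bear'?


Split into words: this | child | catches | some | quick | bear = 6 words.

6


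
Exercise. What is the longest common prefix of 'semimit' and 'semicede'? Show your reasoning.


Compare from the start: 4 characters match: 'semi'. Mismatch at position 5: 'm' vs 'c'.

semi


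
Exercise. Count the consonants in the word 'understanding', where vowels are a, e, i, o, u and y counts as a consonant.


Consonants in 'understanding': n, d, r, s, t, n, d, n, g = 9 consonants.

9


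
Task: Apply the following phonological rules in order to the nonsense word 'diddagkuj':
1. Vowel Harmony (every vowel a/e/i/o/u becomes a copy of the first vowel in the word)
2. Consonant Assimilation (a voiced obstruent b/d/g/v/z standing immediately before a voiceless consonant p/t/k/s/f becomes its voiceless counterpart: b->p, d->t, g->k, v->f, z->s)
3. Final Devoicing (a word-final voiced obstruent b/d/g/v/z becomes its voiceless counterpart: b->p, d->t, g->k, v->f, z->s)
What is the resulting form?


Starting form: 'diddagkuj'
Rule 1: Vowel Harmony: all vowels become 'i' (matching first vowel). 'diddagkuj' -> 'diddigkij'
Rule 2: Consonant Assimilation: voiced obstruent before voiceless consonant becomes voiceless ('gk' -> 'kk'). 'diddigkij' -> 'diddikkij'
Rule 3: Final Devoicing: final consonant 'j' is not one of the voiced obstruents b/d/g/v/z. No change.
Final form: 'diddikkij'

diddikkij


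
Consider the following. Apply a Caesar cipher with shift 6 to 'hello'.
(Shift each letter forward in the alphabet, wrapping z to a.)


Shift each letter by 6: h -> n, e -> k, l -> r, l -> r, o -> u. Result: 'nkrru'.

nkrru


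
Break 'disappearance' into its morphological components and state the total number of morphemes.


Step 1: Identify prefix: 'dis' (meaning: not/apart)
Step 2: Identify root: 'appear'
Step 3: Identify suffix(es): 'ance'
Decomposition: dis- (prefix: not/apart) + appear (root) + -ance (suffix: state/act)
Total morphemes: 3

3 morphemes (dis- (prefix: not/apart) + appear (root) + -ance (suffix: state/act))


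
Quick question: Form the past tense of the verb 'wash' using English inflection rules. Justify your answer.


Apply rule: Add -ed. 'wash' becomes 'washed'.

washed


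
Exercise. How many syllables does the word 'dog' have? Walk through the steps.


Break 'dog' into syllables: dog -> dog = 1 syllable

1 syllable


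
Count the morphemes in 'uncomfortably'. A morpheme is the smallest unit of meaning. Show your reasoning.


Decomposition: un- (prefix) + comfort (root) + -able (suffix) + -ly (suffix) = 4 morpheme(s)

4 morphemes


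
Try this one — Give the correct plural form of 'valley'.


Apply rule: Add -s. 'valley' becomes 'valleys'.

valleys


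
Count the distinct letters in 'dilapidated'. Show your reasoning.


Unique letters in 'dilapidated': {a, d, e, i, l, p, t} = 7 distinct letters.

7


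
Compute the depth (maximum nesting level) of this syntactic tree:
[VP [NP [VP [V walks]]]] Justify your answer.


Count bracket nesting levels:
'[' at pos 0: depth = 1
'[' at pos 4: depth = 2
'[' at pos 8: depth = 3
'[' at pos 12: depth = 4
Maximum depth reached: 4

4


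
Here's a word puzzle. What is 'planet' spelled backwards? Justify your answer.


Reverse 'planet' character by character: 'tenalp'.

tenalp


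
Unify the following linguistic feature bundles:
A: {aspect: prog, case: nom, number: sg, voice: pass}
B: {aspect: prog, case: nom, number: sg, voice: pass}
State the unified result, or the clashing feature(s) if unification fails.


Compare features:
aspect: A=prog vs B=prog -> unified: prog
case: A=nom vs B=nom -> unified: nom
number: A=sg vs B=sg -> unified: sg
voice: A=pass vs B=pass -> unified: pass
No clashes found.

Unified: {aspect: prog, case: nom, number: sg, voice: pass}


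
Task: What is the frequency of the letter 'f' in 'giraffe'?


Letter 'f' in 'giraffe': found at position(s) 5, 6 = 2 occurrence(s).

2


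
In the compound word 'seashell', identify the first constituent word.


Split 'seashell' into 'sea' + 'shell'. The first part is 'sea'.

sea


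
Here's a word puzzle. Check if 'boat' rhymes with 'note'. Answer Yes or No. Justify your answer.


Rime (stressed vowel + following sounds) of 'boat': -oat = /oʊt/
Rime of 'note': -ote = /oʊt/
/oʊt/ and /oʊt/ are the same ending sound, so the words rhyme.

Yes


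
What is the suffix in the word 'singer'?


The word 'singer' = 'sing' (root) + '-er' (suffix). The suffix is '-er'.

er


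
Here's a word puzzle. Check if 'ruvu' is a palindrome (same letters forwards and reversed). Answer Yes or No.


Forward: 'ruvu'
Reversed: 'uvur'
They differ.

No


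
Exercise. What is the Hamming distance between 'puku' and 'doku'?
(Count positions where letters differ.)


Alignment:
Position 1: 'p' vs 'd' = DIFFER
Position 2: 'u' vs 'o' = DIFFER
Position 3: 'k' vs 'k' = match
Position 4: 'u' vs 'u' = match
Total differences: 2

2


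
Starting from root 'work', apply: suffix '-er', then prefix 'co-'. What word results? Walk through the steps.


Step 1: Add suffix '-er' to 'work' = 'worker'
Step 2: Add prefix 'co-' to 'worker' = 'coworker'

coworker


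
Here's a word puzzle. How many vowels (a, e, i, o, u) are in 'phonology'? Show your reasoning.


Vowels in 'phonology': o, o, o = 3 vowels.

3


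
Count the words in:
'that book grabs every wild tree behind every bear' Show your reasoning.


Split into words: that | book | grabs | every | wild | tree | behind | every | bear = 9 words.

9


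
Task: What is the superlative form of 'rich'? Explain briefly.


Apply superlative formation (add -est): 'rich' -> 'richest'.

richest


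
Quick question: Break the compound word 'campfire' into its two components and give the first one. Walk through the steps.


Split 'campfire' into 'camp' + 'fire'. The first part is 'camp'.

camp


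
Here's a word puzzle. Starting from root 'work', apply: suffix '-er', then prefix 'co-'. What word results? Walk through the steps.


Step 1: Add suffix '-er' to 'work' = 'worker'
Step 2: Add prefix 'co-' to 'worker' = 'coworker'

coworker


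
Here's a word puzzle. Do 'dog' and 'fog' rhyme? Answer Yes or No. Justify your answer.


Rime (stressed vowel + following sounds) of 'dog': -og = /ɒg/
Rime of 'fog': -og = /ɒg/
/ɒg/ and /ɒg/ are the same ending sound, so the words rhyme.

Yes


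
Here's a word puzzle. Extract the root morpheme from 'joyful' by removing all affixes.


Remove suffix '-ful' from 'joyful' to get root 'joy'.

joy


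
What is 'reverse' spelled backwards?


Reverse 'reverse' character by character: 'esrever'.

esrever


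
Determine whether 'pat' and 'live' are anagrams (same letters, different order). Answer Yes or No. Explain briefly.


Sorted letters of 'pat': 'apt'
Sorted letters of 'live': 'eilv'
They do not match.

No


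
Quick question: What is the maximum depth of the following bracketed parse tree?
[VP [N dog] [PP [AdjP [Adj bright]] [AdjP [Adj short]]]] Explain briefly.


Count bracket nesting levels:
'[' at pos 0: depth = 1
'[' at pos 4: depth = 2
'[' at pos 12: depth = 2
'[' at pos 16: depth = 3
'[' at pos 22: depth = 4
'[' at pos 36: depth = 3
'[' at pos 42: depth = 4
Maximum depth reached: 4

4


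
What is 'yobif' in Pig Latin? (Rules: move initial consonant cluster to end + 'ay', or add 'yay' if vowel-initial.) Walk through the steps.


'yobif': move consonant cluster 'y' to end and add 'ay': 'obifyay'.

obifyay


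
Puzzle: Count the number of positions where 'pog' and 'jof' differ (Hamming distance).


Alignment:
Position 1: 'p' vs 'j' = DIFFER
Position 2: 'o' vs 'o' = match
Position 3: 'g' vs 'f' = DIFFER
Total differences: 2

2


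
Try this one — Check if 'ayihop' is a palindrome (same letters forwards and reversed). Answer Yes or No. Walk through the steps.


Forward: 'ayihop'
Reversed: 'pohiya'
They differ.

No


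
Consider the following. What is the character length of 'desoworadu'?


Spell out 'desoworadu' and number each letter: d(1), e(2), s(3), o(4), w(5), o(6), r(7), a(8), d(9), u(10). Total: 10 letters.

10


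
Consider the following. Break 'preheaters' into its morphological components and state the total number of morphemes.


Step 1: Identify prefix: 'pre' (meaning: before)
Step 2: Identify root: 'heat'
Step 3: Identify suffix(es): 'er, s'
Decomposition: pre- (prefix: before) + heat (root) + -er (suffix: one who) + -s (plural)
Total morphemes: 4

4 morphemes (pre- (prefix: before) + heat (root) + -er (suffix: one who) + -s (plural))


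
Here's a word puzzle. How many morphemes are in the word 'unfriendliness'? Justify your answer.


Decomposition: un- (prefix) + friend (root) + -ly (suffix) + -ness (suffix) = 4 morpheme(s)

4 morphemes


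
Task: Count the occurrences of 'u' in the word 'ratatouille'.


Letter 'u' in 'ratatouille': found at position(s) 7 = 1 occurrence(s).

1


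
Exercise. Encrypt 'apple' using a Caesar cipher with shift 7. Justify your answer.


Shift each letter by 7: a -> h, p -> w, p -> w, l -> s, e -> l. Result: 'hwwsl'.

hwwsl


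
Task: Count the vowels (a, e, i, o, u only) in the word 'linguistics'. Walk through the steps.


Vowels in 'linguistics': i, u, i, i = 4 vowels.

4


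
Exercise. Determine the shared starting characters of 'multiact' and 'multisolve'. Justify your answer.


Compare from the start: 5 characters match: 'multi'. Mismatch at position 6: 'a' vs 's'.

multi


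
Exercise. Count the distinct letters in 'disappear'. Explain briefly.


Unique letters in 'disappear': {a, d, e, i, p, r, s} = 7 distinct letters.

7


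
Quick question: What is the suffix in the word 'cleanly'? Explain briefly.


The word 'cleanly' = 'clean' (root) + '-ly' (suffix). The suffix is '-ly'.

ly


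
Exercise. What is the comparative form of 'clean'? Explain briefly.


Apply comparative formation (add -er): 'clean' -> 'cleaner'.

cleaner


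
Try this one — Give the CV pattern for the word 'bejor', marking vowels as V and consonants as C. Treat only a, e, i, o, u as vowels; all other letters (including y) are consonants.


Letter mapping: b = C, e = V, j = C, o = V, r = C.

CVCVC


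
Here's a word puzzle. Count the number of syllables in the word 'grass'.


Break 'grass' into syllables: grass -> grass = 1 syllable

1 syllable


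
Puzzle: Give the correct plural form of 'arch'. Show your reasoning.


Apply rule: Add -es (sibilant/fricative ending). 'arch' becomes 'arches'.

arches


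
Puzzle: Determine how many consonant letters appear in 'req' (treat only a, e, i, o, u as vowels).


Consonants in 'req': r, q = 2 consonants.

2


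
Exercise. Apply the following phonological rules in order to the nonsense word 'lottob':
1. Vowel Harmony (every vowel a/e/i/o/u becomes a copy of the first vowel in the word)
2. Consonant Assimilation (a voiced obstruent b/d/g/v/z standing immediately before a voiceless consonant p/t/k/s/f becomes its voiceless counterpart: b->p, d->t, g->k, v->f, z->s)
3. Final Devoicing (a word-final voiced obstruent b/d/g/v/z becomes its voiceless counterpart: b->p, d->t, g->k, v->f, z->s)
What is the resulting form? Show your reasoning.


Starting form: 'lottob'
Rule 1: Vowel Harmony: all vowels already match. No change.
Rule 2: Consonant Assimilation: no voiced obstruent (b/d/g/v/z) stands immediately before a voiceless consonant (p/t/k/s/f). No change.
Rule 3: Final Devoicing: word-final voiced obstruent 'b' becomes voiceless 'p'. 'lottob' -> 'lottop'
Final form: 'lottop'

lottop


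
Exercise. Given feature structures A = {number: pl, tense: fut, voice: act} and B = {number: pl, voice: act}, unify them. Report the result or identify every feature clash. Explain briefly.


Compare features:
number: A=pl vs B=pl -> unified: pl
tense: A=fut vs B=_ -> unified: fut
voice: A=act vs B=act -> unified: act
No clashes found.

Unified: {number: pl, tense: fut, voice: act}


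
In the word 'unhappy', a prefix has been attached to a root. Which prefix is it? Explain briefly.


The word 'unhappy' = 'un' (prefix) + 'happy' (root). The prefix is 'un'.

un


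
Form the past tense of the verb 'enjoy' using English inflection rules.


Apply rule: Add -ed. 'enjoy' becomes 'enjoyed'.

enjoyed


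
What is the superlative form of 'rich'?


Apply superlative formation (add -est): 'rich' -> 'richest'.

richest


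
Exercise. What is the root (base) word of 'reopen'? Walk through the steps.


Remove prefix 're' from 'reopen' to get root 'open'.

open


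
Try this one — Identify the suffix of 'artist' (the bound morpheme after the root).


The word 'artist' = 'art' (root) + '-ist' (suffix). The suffix is '-ist'.

ist


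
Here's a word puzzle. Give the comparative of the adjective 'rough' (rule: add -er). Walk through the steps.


Apply comparative formation (add -er): 'rough' -> 'rougher'.

rougher


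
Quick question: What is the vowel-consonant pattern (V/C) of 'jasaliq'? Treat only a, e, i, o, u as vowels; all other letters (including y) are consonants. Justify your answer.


Letter mapping: j = C, a = V, s = C, a = V, l = C, i = V, q = C.

CVCVCVC


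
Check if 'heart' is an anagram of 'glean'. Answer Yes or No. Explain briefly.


Sorted letters of 'heart': 'aehrt'
Sorted letters of 'glean': 'aegln'
They do not match.

No


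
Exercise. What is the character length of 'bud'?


Spell out 'bud' and number each letter: b(1), u(2), d(3). Total: 3 letters.

3


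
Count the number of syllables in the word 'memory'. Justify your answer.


Break 'memory' into syllables: mem-o-ry -> mem | o | ry = 3 syllables

3 syllables


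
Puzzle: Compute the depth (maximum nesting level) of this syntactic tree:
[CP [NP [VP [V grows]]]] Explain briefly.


Count bracket nesting levels:
'[' at pos 0: depth = 1
'[' at pos 4: depth = 2
'[' at pos 8: depth = 3
'[' at pos 12: depth = 4
Maximum depth reached: 4

4


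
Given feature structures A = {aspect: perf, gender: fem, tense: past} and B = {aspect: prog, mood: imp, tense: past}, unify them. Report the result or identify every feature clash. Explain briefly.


Compare features:
aspect: A=perf vs B=prog -> CLASH
gender: A=fem vs B=_ -> unified: fem
mood: A=_ vs B=imp -> unified: imp
tense: A=past vs B=past -> unified: past
Clash detected on feature 'aspect' (perf vs prog); unification fails.

CLASH on 'aspect' (perf vs prog)


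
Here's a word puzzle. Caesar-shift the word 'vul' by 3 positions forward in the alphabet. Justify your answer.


Shift each letter by 3: v -> y, u -> x, l -> o. Result: 'yxo'.

yxo


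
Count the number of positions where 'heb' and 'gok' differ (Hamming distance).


Alignment:
Position 1: 'h' vs 'g' = DIFFER
Position 2: 'e' vs 'o' = DIFFER
Position 3: 'b' vs 'k' = DIFFER
Total differences: 3

3


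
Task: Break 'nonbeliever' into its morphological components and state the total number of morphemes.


Step 1: Identify prefix: 'non' (meaning: not)
Step 2: Identify root: 'believe'
Step 3: Identify suffix(es): 'er'
Decomposition: non- (prefix: not) + believe (root) + -er (suffix: one who)
Total morphemes: 3

3 morphemes (non- (prefix: not) + believe (root) + -er (suffix: one who))


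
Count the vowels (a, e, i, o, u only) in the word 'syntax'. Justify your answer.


Vowels in 'syntax': a = 1 vowels.

1


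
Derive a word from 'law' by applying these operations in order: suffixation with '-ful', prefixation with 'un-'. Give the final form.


Step 1: Add suffix '-ful' to 'law' = 'lawful'
Step 2: Add prefix 'un-' to 'lawful' = 'unlawful'

unlawful


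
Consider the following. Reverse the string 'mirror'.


Reverse 'mirror' character by character: 'rorrim'.

rorrim


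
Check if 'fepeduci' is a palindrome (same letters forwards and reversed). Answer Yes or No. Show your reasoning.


Forward: 'fepeduci'
Reversed: 'icudepef'
They differ.

No


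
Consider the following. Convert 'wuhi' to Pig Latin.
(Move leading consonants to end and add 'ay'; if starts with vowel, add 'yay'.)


'wuhi': move consonant cluster 'w' to end and add 'ay': 'uhiway'.

uhiway


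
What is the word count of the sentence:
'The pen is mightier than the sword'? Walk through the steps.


Split into words: The | pen | is | mightier | than | the | sword = 7 words.

7


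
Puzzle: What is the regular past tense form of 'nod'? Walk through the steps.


Apply rule: Double final consonant and add -ed. 'nod' becomes 'nodded'.

nodded


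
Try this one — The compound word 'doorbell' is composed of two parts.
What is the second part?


Split 'doorbell' into 'door' + 'bell'. The second part is 'bell'.

bell


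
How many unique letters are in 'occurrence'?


Unique letters in 'occurrence': {c, e, n, o, r, u} = 6 distinct letters.

6


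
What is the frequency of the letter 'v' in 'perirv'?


Letter 'v' in 'perirv': found at position(s) 6 = 1 occurrence(s).

1


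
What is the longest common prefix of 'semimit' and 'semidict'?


Compare from the start: 4 characters match: 'semi'. Mismatch at position 5: 'm' vs 'd'.

semi


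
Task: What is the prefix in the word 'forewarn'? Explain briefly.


The word 'forewarn' = 'fore' (prefix) + 'warn' (root). The prefix is 'fore'.

fore


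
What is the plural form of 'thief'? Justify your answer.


Apply rule: Change -f to -ves. 'thief' becomes 'thieves'.

thieves


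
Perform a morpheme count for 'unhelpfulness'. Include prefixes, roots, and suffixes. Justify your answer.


Decomposition: un- (prefix) + help (root) + -ful (suffix) + -ness (suffix) = 4 morpheme(s)

4 morphemes


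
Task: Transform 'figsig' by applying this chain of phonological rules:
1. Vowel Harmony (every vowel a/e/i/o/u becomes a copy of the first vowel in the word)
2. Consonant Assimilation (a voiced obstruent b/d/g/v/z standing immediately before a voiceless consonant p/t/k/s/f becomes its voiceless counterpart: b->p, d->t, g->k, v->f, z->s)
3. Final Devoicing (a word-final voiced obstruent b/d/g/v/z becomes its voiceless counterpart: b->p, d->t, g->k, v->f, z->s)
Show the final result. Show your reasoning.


Starting form: 'figsig'
Rule 1: Vowel Harmony: all vowels already match. No change.
Rule 2: Consonant Assimilation: voiced obstruent before voiceless consonant becomes voiceless ('gs' -> 'ks'). 'figsig' -> 'fiksig'
Rule 3: Final Devoicing: word-final voiced obstruent 'g' becomes voiceless 'k'. 'fiksig' -> 'fiksik'
Final form: 'fiksik'

fiksik


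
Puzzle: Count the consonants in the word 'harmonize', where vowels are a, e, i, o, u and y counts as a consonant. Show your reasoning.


Consonants in 'harmonize': h, r, m, n, z = 5 consonants.

5


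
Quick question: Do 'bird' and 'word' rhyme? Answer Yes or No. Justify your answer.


Rime (stressed vowel + following sounds) of 'bird': -ird = /ɜːrd/
Rime of 'word': -ord = /ɜːrd/
/ɜːrd/ and /ɜːrd/ are the same ending sound, so the words rhyme.

Yes


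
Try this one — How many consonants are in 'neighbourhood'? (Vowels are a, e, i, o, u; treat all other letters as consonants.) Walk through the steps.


Consonants in 'neighbourhood': n, g, h, b, r, h, d = 7 consonants.

7


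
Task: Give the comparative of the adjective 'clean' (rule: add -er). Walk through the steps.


Apply comparative formation (add -er): 'clean' -> 'cleaner'.

cleaner


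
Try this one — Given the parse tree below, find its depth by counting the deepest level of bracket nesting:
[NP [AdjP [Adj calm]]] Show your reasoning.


Count bracket nesting levels:
'[' at pos 0: depth = 1
'[' at pos 4: depth = 2
'[' at pos 10: depth = 3
Maximum depth reached: 3

3


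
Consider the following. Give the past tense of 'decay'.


Apply rule: Add -ed. 'decay' becomes 'decayed'.

decayed


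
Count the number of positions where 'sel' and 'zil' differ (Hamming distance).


Alignment:
Position 1: 's' vs 'z' = DIFFER
Position 2: 'e' vs 'i' = DIFFER
Position 3: 'l' vs 'l' = match
Total differences: 2

2


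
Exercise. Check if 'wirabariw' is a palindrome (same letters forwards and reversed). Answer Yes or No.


Forward: 'wirabariw'
Reversed: 'wirabariw'
They are identical.

Yes


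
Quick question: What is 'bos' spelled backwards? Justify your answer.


Reverse 'bos' character by character: 'sob'.

sob


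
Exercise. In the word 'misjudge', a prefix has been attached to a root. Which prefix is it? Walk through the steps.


The word 'misjudge' = 'mis' (prefix) + 'judge' (root). The prefix is 'mis'.

mis


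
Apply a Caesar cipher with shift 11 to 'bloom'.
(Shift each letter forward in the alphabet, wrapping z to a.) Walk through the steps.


Shift each letter by 11: b -> m, l -> w, o -> z, o -> z, m -> x. Result: 'mwzzx'.

mwzzx


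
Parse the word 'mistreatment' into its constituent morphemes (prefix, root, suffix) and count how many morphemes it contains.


Step 1: Identify prefix: 'mis' (meaning: wrongly)
Step 2: Identify root: 'treat'
Step 3: Identify suffix(es): 'ment'
Decomposition: mis- (prefix: wrongly) + treat (root) + -ment (suffix: action/result)
Total morphemes: 3

3 morphemes (mis- (prefix: wrongly) + treat (root) + -ment (suffix: action/result))


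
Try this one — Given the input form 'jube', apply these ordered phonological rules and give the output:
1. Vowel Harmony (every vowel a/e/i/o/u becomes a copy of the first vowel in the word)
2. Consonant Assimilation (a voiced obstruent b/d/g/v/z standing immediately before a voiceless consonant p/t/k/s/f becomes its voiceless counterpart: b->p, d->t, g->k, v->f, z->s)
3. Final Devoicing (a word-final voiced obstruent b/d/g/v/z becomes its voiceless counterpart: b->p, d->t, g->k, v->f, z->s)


Starting form: 'jube'
Rule 1: Vowel Harmony: all vowels become 'u' (matching first vowel). 'jube' -> 'jubu'
Rule 2: Consonant Assimilation: no voiced obstruent (b/d/g/v/z) stands immediately before a voiceless consonant (p/t/k/s/f). No change.
Rule 3: Final Devoicing: the word ends in the vowel 'u', not a consonant. No change.
Final form: 'jubu'

jubu


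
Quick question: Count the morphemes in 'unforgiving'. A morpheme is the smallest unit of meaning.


Decomposition: un- (prefix) + forgive (root) + -ing (suffix) = 3 morpheme(s)

3 morphemes


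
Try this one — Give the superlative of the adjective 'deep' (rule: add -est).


Apply superlative formation (add -est): 'deep' -> 'deepest'.

deepest


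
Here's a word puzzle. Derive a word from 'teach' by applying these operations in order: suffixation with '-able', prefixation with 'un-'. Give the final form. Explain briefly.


Step 1: Add suffix '-able' to 'teach' = 'teachable'
Step 2: Add prefix 'un-' to 'teachable' = 'unteachable'

unteachable


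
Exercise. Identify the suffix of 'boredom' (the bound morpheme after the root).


The word 'boredom' = 'bore' (root) + '-dom' (suffix). The suffix is '-dom'.

dom


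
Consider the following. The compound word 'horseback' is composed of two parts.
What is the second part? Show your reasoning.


Split 'horseback' into 'horse' + 'back'. The second part is 'back'.

back


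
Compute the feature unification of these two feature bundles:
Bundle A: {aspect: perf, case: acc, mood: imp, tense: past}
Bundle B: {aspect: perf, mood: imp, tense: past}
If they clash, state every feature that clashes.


Compare features:
aspect: A=perf vs B=perf -> unified: perf
case: A=acc vs B=_ -> unified: acc
mood: A=imp vs B=imp -> unified: imp
tense: A=past vs B=past -> unified: past
No clashes found.

Unified: {aspect: perf, case: acc, mood: imp, tense: past}


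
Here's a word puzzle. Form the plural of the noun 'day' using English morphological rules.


Apply rule: Add -s. 'day' becomes 'days'.

days


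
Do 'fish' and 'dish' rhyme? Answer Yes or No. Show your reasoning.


Rime (stressed vowel + following sounds) of 'fish': -ish = /ɪʃ/
Rime of 'dish': -ish = /ɪʃ/
/ɪʃ/ and /ɪʃ/ are the same ending sound, so the words rhyme.

Yes


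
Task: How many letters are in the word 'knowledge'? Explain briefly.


Spell out 'knowledge' and number each letter: k(1), n(2), o(3), w(4), l(5), e(6), d(7), g(8), e(9). Total: 9 letters.

9


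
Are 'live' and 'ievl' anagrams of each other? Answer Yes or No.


Sorted letters of 'live': 'eilv'
Sorted letters of 'ievl': 'eilv'
They match.

Yes


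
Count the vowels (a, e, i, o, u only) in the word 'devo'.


Vowels in 'devo': e, o = 2 vowels.

2


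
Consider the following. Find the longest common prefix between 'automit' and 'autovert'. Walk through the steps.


Compare from the start: 4 characters match: 'auto'. Mismatch at position 5: 'm' vs 'v'.

auto


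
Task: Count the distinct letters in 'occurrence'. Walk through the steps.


Unique letters in 'occurrence': {c, e, n, o, r, u} = 6 distinct letters.

6


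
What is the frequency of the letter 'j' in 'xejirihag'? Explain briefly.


Letter 'j' in 'xejirihag': found at position(s) 3 = 1 occurrence(s).

1


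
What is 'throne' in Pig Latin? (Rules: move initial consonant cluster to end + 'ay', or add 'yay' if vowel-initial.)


'throne': move consonant cluster 'thr' to end and add 'ay': 'onethray'.

onethray


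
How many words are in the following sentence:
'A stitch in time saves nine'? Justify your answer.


Split into words: A | stitch | in | time | saves | nine = 6 words.

6


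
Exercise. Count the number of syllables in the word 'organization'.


Break 'organization' into syllables: or-gan-i-za-tion -> or | gan | i | za | tion = 5 syllables

5 syllables


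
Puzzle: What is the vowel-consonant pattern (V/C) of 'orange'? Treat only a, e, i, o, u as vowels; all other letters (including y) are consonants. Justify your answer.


Letter mapping: o = V, r = C, a = V, n = C, g = C, e = V.

VCVCCV


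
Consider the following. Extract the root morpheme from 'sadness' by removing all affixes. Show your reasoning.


Remove suffix '-ness' from 'sadness' to get root 'sad'.

sad


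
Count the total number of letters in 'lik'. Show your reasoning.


Spell out 'lik' and number each letter: l(1), i(2), k(3). Total: 3 letters.

3


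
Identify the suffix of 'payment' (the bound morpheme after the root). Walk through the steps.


The word 'payment' = 'pay' (root) + '-ment' (suffix). The suffix is '-ment'.

ment


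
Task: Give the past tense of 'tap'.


Apply rule: Double final consonant and add -ed. 'tap' becomes 'tapped'.

tapped


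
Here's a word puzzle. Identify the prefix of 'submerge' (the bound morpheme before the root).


The word 'submerge' = 'sub' (prefix) + 'merge' (root). The prefix is 'sub'.

sub


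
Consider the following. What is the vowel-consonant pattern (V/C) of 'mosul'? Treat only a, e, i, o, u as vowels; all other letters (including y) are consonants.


Letter mapping: m = C, o = V, s = C, u = V, l = C.

CVCVC


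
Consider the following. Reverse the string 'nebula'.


Reverse 'nebula' character by character: 'aluben'.

aluben


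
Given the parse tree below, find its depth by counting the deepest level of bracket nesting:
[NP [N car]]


Count bracket nesting levels:
'[' at pos 0: depth = 1
'[' at pos 4: depth = 2
Maximum depth reached: 2

2


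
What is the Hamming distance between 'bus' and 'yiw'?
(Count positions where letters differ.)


Alignment:
Position 1: 'b' vs 'y' = DIFFER
Position 2: 'u' vs 'i' = DIFFER
Position 3: 's' vs 'w' = DIFFER
Total differences: 3

3


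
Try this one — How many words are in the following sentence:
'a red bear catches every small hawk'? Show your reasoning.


Split into words: a | red | bear | catches | every | small | hawk = 7 words.

7


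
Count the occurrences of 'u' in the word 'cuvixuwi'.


Letter 'u' in 'cuvixuwi': found at position(s) 2, 6 = 2 occurrence(s).

2


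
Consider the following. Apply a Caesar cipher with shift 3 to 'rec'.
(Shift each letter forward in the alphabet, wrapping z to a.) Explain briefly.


Shift each letter by 3: r -> u, e -> h, c -> f. Result: 'uhf'.

uhf


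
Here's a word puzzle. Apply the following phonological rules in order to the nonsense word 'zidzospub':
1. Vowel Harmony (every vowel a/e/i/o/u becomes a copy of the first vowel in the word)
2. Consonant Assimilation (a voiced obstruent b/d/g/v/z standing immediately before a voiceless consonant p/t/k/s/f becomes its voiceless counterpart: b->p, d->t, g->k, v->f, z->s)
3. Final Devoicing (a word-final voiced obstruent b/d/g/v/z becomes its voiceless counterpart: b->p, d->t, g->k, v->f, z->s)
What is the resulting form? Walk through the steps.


Starting form: 'zidzospub'
Rule 1: Vowel Harmony: all vowels become 'i' (matching first vowel). 'zidzospub' -> 'zidzispib'
Rule 2: Consonant Assimilation: no voiced obstruent (b/d/g/v/z) stands immediately before a voiceless consonant (p/t/k/s/f). No change.
Rule 3: Final Devoicing: word-final voiced obstruent 'b' becomes voiceless 'p'. 'zidzispib' -> 'zidzispip'
Final form: 'zidzispip'

zidzispip


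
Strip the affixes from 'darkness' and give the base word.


Remove suffix '-ness' from 'darkness' to get root 'dark'.

dark


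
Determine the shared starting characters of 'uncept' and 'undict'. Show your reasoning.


Compare from the start: 2 characters match: 'un'. Mismatch at position 3: 'c' vs 'd'.

un


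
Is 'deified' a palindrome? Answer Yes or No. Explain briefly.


Forward: 'deified'
Reversed: 'deified'
They are identical.

Yes


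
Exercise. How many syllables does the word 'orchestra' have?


Break 'orchestra' into syllables: or-ches-tra -> or | ches | tra = 3 syllables

3 syllables


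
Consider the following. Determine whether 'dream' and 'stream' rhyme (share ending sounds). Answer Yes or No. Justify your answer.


Rime (stressed vowel + following sounds) of 'dream': -eam = /iːm/
Rime of 'stream': -eam = /iːm/
/iːm/ and /iːm/ are the same ending sound, so the words rhyme.

Yes


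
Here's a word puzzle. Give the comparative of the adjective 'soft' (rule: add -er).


Apply comparative formation (add -er): 'soft' -> 'softer'.

softer


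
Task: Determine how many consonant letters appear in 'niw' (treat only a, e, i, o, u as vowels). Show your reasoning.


Consonants in 'niw': n, w = 2 consonants.

2


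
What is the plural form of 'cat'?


Apply rule: Add -s. 'cat' becomes 'cats'.

cats


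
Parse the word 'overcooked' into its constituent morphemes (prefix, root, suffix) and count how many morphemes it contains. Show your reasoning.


Step 1: Identify prefix: 'over' (meaning: excessively)
Step 2: Identify root: 'cook'
Step 3: Identify suffix(es): 'ed'
Decomposition: over- (prefix: excessively) + cook (root) + -ed (suffix: past)
Total morphemes: 3

3 morphemes (over- (prefix: excessively) + cook (root) + -ed (suffix: past))


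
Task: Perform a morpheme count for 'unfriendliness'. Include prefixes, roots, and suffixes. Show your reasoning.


Decomposition: un- (prefix) + friend (root) + -ly (suffix) + -ness (suffix) = 4 morpheme(s)

4 morphemes


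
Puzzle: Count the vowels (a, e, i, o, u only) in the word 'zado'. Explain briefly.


Vowels in 'zado': a, o = 2 vowels.

2


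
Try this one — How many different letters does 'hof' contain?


Unique letters in 'hof': {f, h, o} = 3 distinct letters.

3


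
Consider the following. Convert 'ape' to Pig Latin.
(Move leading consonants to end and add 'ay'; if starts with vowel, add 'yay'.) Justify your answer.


'ape' starts with a vowel, so add 'yay': 'apeyay'.

apeyay


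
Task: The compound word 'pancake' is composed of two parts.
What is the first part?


Split 'pancake' into 'pan' + 'cake'. The first part is 'pan'.

pan


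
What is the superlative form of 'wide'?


Apply superlative formation (ends in e: add -st): 'wide' -> 'widest'.

widest


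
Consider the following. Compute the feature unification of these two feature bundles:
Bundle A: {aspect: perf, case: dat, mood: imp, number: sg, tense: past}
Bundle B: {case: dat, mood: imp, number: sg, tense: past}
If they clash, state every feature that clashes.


Compare features:
aspect: A=perf vs B=_ -> unified: perf
case: A=dat vs B=dat -> unified: dat
mood: A=imp vs B=imp -> unified: imp
number: A=sg vs B=sg -> unified: sg
tense: A=past vs B=past -> unified: past
No clashes found.

Unified: {aspect: perf, case: dat, mood: imp, number: sg, tense: past}


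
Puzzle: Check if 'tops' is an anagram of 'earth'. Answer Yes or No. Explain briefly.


Sorted letters of 'tops': 'opst'
Sorted letters of 'earth': 'aehrt'
They do not match.

No


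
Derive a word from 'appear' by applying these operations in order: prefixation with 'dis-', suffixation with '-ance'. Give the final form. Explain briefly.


Step 1: Add prefix 'dis-' to 'appear' = 'disappear'
Step 2: Add suffix '-ance' to 'disappear' = 'disappearance'

disappearance


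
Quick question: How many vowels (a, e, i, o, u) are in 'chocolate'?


Vowels in 'chocolate': o, o, a, e = 4 vowels.

4


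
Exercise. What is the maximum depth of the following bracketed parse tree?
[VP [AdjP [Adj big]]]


Count bracket nesting levels:
'[' at pos 0: depth = 1
'[' at pos 4: depth = 2
'[' at pos 10: depth = 3
Maximum depth reached: 3

3


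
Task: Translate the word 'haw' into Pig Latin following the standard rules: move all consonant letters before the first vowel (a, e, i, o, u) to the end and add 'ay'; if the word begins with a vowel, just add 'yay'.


'haw': move consonant cluster 'h' to end and add 'ay': 'awhay'.

awhay


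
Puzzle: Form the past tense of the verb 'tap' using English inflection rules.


Apply rule: Double final consonant and add -ed. 'tap' becomes 'tapped'.

tapped


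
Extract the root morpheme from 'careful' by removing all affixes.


Remove suffix '-ful' from 'careful' to get root 'care'.

care


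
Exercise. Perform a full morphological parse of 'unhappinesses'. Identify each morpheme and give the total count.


Step 1: Identify prefix: 'un' (meaning: not/reverse)
Step 2: Identify root: 'happy'
Step 3: Identify suffix(es): 'ness, es'
Decomposition: un- (prefix: not/reverse) + happy (root) + -ness (suffix: state of) + -es (plural)
Total morphemes: 4

4 morphemes (un- (prefix: not/reverse) + happy (root) + -ness (suffix: state of) + -es (plural))


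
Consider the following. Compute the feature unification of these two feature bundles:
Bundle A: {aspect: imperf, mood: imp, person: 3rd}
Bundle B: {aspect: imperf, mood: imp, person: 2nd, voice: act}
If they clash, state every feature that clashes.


Compare features:
aspect: A=imperf vs B=imperf -> unified: imperf
mood: A=imp vs B=imp -> unified: imp
person: A=3rd vs B=2nd -> CLASH
voice: A=_ vs B=act -> unified: act
Clash detected on feature 'person' (3rd vs 2nd); unification fails.

CLASH on 'person' (3rd vs 2nd)


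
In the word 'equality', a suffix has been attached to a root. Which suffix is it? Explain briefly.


The word 'equality' = 'equal' (root) + '-ity' (suffix). The suffix is '-ity'.

ity


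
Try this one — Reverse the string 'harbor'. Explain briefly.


Reverse 'harbor' character by character: 'robrah'.

robrah


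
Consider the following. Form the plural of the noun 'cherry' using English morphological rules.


Apply rule: Change -y to -ies (consonant + y). 'cherry' becomes 'cherries'.

cherries


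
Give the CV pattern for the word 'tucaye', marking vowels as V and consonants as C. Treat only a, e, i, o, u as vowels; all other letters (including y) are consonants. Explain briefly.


Letter mapping: t = C, u = V, c = C, a = V, y = C, e = V.

CVCVCV


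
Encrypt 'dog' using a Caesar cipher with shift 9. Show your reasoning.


Shift each letter by 9: d -> m, o -> x, g -> p. Result: 'mxp'.

mxp


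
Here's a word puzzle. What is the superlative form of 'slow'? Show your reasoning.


Apply superlative formation (add -est): 'slow' -> 'slowest'.

slowest


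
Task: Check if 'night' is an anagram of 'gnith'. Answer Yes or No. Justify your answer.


Sorted letters of 'night': 'ghint'
Sorted letters of 'gnith': 'ghint'
They match.

Yes


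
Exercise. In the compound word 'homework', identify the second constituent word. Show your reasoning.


Split 'homework' into 'home' + 'work'. The second part is 'work'.

work


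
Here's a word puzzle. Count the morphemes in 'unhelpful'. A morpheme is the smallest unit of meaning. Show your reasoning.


Decomposition: un- (prefix) + help (root) + -ful (suffix) = 3 morpheme(s)

3 morphemes


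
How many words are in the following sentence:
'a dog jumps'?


Split into words: a | dog | jumps = 3 words.

3


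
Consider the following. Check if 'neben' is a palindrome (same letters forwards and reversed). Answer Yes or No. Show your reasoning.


Forward: 'neben'
Reversed: 'neben'
They are identical.

Yes


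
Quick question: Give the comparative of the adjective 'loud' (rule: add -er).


Apply comparative formation (add -er): 'loud' -> 'louder'.

louder


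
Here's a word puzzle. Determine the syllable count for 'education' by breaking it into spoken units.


Break 'education' into syllables: ed-u-ca-tion -> ed | u | ca | tion = 4 syllables

4 syllables
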